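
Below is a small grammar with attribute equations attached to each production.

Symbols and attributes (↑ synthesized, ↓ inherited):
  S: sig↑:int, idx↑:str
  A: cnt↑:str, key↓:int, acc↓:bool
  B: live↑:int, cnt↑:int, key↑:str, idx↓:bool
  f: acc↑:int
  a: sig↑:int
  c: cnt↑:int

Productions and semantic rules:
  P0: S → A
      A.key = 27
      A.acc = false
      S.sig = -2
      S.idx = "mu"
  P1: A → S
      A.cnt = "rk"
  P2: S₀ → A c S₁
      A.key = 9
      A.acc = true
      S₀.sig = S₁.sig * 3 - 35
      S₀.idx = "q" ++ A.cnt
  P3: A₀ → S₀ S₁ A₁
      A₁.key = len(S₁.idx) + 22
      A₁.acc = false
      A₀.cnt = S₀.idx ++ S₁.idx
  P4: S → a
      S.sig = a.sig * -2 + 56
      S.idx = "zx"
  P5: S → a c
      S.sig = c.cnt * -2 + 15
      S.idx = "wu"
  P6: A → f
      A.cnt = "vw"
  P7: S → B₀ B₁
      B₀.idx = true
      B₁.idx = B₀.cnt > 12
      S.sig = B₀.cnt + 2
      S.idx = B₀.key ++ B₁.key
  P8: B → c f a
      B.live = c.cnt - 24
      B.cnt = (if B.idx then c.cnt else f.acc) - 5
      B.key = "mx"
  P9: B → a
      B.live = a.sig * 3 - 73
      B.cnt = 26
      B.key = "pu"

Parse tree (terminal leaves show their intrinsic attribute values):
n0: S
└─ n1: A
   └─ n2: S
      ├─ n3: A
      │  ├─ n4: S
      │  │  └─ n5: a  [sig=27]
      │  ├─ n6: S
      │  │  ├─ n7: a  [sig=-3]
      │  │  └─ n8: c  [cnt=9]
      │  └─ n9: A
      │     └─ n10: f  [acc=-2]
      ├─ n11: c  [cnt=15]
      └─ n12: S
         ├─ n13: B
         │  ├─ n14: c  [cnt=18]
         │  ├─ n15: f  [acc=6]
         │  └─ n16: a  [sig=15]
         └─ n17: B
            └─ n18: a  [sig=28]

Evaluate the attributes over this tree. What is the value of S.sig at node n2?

10

1. n1.key = 27  [27]
2. n1.acc = false  [false]
3. n3.key = 9  [9]
4. n3.acc = true  [true]
5. n5.sig = 27  [terminal]
6. n4.sig = 2  [a.sig * -2 + 56]
7. n4.idx = "zx"  ["zx"]
8. n7.sig = -3  [terminal]
9. n8.cnt = 9  [terminal]
10. n6.sig = -3  [c.cnt * -2 + 15]
11. n6.idx = "wu"  ["wu"]
12. n9.key = 24  [len(S₁.idx) + 22]
13. n9.acc = false  [false]
14. n10.acc = -2  [terminal]
15. n9.cnt = "vw"  ["vw"]
16. n3.cnt = "zxwu"  [S₀.idx ++ S₁.idx]
17. n11.cnt = 15  [terminal]
18. n13.idx = true  [true]
19. n14.cnt = 18  [terminal]
20. n15.acc = 6  [terminal]
21. n16.sig = 15  [terminal]
22. n13.live = -6  [c.cnt - 24]
23. n13.cnt = 13  [(if B.idx then c.cnt else f.acc) - 5]
24. n13.key = "mx"  ["mx"]
25. n17.idx = true  [B₀.cnt > 12]
26. n18.sig = 28  [terminal]
27. n17.live = 11  [a.sig * 3 - 73]
28. n17.cnt = 26  [26]
29. n17.key = "pu"  ["pu"]
30. n12.sig = 15  [B₀.cnt + 2]
31. n12.idx = "mxpu"  [B₀.key ++ B₁.key]
32. n2.sig = 10  [S₁.sig * 3 - 35]
33. n2.idx = "qzxwu"  ["q" ++ A.cnt]
34. n1.cnt = "rk"  ["rk"]
35. n0.sig = -2  [-2]
36. n0.idx = "mu"  ["mu"]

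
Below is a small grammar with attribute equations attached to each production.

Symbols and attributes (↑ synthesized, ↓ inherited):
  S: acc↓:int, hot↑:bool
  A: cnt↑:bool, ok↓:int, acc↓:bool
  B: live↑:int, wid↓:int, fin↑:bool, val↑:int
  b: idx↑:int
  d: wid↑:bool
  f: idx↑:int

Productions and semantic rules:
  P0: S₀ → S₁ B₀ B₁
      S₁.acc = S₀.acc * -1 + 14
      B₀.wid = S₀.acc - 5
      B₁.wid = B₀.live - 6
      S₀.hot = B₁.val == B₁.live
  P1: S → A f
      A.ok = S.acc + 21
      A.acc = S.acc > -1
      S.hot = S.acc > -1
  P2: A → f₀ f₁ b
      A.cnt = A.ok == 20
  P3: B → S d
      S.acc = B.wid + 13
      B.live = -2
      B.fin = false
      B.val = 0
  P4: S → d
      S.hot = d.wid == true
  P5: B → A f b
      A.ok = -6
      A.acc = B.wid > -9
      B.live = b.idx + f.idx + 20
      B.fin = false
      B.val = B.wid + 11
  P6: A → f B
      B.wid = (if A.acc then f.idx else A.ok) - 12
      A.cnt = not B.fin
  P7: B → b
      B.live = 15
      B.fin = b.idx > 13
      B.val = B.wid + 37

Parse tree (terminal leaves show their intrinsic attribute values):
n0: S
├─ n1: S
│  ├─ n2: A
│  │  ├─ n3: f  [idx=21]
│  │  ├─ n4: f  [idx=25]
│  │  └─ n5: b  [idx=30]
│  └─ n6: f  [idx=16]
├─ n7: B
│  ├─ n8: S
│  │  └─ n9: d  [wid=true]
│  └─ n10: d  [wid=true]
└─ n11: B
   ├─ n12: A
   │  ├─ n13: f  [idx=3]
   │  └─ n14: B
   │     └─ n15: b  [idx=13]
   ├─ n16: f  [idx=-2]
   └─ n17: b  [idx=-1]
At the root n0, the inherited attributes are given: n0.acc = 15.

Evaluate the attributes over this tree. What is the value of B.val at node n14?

28

1. n0.acc = 15  [given at root]
2. n1.acc = -1  [S₀.acc * -1 + 14]
3. n2.ok = 20  [S.acc + 21]
4. n2.acc = false  [S.acc > -1]
5. n3.idx = 21  [terminal]
6. n4.idx = 25  [terminal]
7. n5.idx = 30  [terminal]
8. n2.cnt = true  [A.ok == 20]
9. n6.idx = 16  [terminal]
10. n1.hot = false  [S.acc > -1]
11. n7.wid = 10  [S₀.acc - 5]
12. n8.acc = 23  [B.wid + 13]
13. n9.wid = true  [terminal]
14. n8.hot = true  [d.wid == true]
15. n10.wid = true  [terminal]
16. n7.live = -2  [-2]
17. n7.fin = false  [false]
18. n7.val = 0  [0]
19. n11.wid = -8  [B₀.live - 6]
20. n12.ok = -6  [-6]
21. n12.acc = true  [B.wid > -9]
22. n13.idx = 3  [terminal]
23. n14.wid = -9  [(if A.acc then f.idx else A.ok) - 12]
24. n15.idx = 13  [terminal]
25. n14.live = 15  [15]
26. n14.fin = false  [b.idx > 13]
27. n14.val = 28  [B.wid + 37]
28. n12.cnt = true  [not B.fin]
29. n16.idx = -2  [terminal]
30. n17.idx = -1  [terminal]
31. n11.live = 17  [b.idx + f.idx + 20]
32. n11.fin = false  [false]
33. n11.val = 3  [B.wid + 11]
34. n0.hot = false  [B₁.val == B₁.live]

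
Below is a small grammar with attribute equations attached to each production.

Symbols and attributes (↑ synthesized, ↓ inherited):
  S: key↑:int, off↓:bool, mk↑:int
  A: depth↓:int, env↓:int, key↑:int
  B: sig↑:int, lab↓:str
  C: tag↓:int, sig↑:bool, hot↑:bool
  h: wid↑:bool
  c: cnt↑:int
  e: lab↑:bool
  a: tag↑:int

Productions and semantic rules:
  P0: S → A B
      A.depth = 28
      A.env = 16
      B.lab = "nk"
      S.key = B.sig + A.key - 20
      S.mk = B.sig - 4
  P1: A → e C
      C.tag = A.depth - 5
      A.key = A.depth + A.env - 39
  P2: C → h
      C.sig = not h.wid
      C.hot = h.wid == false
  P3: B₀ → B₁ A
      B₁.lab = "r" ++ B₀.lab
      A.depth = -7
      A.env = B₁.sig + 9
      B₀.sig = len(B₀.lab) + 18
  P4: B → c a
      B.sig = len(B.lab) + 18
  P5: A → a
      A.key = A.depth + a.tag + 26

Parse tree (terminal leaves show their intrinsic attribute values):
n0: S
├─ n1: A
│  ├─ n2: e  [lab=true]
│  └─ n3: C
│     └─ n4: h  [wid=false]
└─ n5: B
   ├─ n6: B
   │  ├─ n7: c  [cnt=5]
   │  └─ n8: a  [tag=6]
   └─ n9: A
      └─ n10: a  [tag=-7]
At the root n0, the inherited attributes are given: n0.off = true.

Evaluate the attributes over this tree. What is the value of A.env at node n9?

1. n0.off = true  [given at root]
2. n1.depth = 28  [28]
3. n1.env = 16  [16]
4. n2.lab = true  [terminal]
5. n3.tag = 23  [A.depth - 5]
6. n4.wid = false  [terminal]
7. n3.sig = true  [not h.wid]
8. n3.hot = true  [h.wid == false]
9. n1.key = 5  [A.depth + A.env - 39]
10. n5.lab = "nk"  ["nk"]
11. n6.lab = "rnk"  ["r" ++ B₀.lab]
12. n7.cnt = 5  [terminal]
13. n8.tag = 6  [terminal]
14. n6.sig = 21  [len(B.lab) + 18]
15. n9.depth = -7  [-7]
16. n9.env = 30  [B₁.sig + 9]
17. n10.tag = -7  [terminal]
18. n9.key = 12  [A.depth + a.tag + 26]
19. n5.sig = 20  [len(B₀.lab) + 18]
20. n0.key = 5  [B.sig + A.key - 20]
21. n0.mk = 16  [B.sig - 4]

30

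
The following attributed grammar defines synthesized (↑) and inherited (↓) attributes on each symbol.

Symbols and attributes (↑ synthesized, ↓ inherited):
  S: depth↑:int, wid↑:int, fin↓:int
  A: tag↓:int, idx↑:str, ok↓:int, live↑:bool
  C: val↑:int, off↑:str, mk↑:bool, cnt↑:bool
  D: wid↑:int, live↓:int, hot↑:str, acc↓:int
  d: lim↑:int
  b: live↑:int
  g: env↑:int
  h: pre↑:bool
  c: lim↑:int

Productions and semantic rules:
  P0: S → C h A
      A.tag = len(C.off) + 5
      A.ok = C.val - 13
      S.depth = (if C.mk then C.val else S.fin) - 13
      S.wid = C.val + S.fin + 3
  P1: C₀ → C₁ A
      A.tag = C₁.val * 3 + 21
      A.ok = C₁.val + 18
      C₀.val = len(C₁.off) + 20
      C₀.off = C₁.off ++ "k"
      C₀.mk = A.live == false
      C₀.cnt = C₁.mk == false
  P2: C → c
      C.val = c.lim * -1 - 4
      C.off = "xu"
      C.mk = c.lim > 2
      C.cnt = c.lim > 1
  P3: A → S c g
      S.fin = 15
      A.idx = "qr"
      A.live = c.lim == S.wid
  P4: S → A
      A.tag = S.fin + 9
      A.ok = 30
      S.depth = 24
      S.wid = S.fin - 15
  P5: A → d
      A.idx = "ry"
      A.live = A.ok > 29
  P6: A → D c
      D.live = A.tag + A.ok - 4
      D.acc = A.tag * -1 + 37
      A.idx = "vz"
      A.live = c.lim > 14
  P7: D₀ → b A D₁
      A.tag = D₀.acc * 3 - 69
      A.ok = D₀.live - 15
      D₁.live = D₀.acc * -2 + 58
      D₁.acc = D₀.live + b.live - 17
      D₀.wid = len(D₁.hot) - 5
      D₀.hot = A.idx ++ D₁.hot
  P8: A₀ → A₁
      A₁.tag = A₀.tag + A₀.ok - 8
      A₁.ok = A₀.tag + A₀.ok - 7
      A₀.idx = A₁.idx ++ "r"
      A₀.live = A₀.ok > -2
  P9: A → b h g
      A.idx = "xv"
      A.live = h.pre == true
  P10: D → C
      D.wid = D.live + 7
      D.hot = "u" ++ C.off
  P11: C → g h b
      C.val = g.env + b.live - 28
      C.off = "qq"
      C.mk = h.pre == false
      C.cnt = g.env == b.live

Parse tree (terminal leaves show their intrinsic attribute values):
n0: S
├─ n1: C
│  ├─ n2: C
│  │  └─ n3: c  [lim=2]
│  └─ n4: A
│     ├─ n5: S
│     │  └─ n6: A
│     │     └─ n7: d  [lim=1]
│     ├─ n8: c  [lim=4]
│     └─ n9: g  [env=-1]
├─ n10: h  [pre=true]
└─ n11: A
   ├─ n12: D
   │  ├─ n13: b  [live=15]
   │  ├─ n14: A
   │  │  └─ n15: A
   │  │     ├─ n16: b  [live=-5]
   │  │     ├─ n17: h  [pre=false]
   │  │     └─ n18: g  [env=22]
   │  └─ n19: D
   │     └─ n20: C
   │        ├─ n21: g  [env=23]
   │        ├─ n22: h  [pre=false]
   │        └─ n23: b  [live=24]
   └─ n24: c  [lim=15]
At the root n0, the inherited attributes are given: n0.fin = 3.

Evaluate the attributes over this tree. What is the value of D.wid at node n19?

1. n0.fin = 3  [given at root]
2. n3.lim = 2  [terminal]
3. n2.val = -6  [c.lim * -1 - 4]
4. n2.off = "xu"  ["xu"]
5. n2.mk = false  [c.lim > 2]
6. n2.cnt = true  [c.lim > 1]
7. n4.tag = 3  [C₁.val * 3 + 21]
8. n4.ok = 12  [C₁.val + 18]
9. n5.fin = 15  [15]
10. n6.tag = 24  [S.fin + 9]
11. n6.ok = 30  [30]
12. n7.lim = 1  [terminal]
13. n6.idx = "ry"  ["ry"]
14. n6.live = true  [A.ok > 29]
15. n5.depth = 24  [24]
16. n5.wid = 0  [S.fin - 15]
17. n8.lim = 4  [terminal]
18. n9.env = -1  [terminal]
19. n4.idx = "qr"  ["qr"]
20. n4.live = false  [c.lim == S.wid]
21. n1.val = 22  [len(C₁.off) + 20]
22. n1.off = "xuk"  [C₁.off ++ "k"]
23. n1.mk = true  [A.live == false]
24. n1.cnt = true  [C₁.mk == false]
25. n10.pre = true  [terminal]
26. n11.tag = 8  [len(C.off) + 5]
27. n11.ok = 9  [C.val - 13]
28. n12.live = 13  [A.tag + A.ok - 4]
29. n12.acc = 29  [A.tag * -1 + 37]
30. n13.live = 15  [terminal]
31. n14.tag = 18  [D₀.acc * 3 - 69]
32. n14.ok = -2  [D₀.live - 15]
33. n15.tag = 8  [A₀.tag + A₀.ok - 8]
34. n15.ok = 9  [A₀.tag + A₀.ok - 7]
35. n16.live = -5  [terminal]
36. n17.pre = false  [terminal]
37. n18.env = 22  [terminal]
38. n15.idx = "xv"  ["xv"]
39. n15.live = false  [h.pre == true]
40. n14.idx = "xvr"  [A₁.idx ++ "r"]
41. n14.live = false  [A₀.ok > -2]
42. n19.live = 0  [D₀.acc * -2 + 58]
43. n19.acc = 11  [D₀.live + b.live - 17]
44. n21.env = 23  [terminal]
45. n22.pre = false  [terminal]
46. n23.live = 24  [terminal]
47. n20.val = 19  [g.env + b.live - 28]
48. n20.off = "qq"  ["qq"]
49. n20.mk = true  [h.pre == false]
50. n20.cnt = false  [g.env == b.live]
51. n19.wid = 7  [D.live + 7]
52. n19.hot = "uqq"  ["u" ++ C.off]
53. n12.wid = -2  [len(D₁.hot) - 5]
54. n12.hot = "xvruqq"  [A.idx ++ D₁.hot]
55. n24.lim = 15  [terminal]
56. n11.idx = "vz"  ["vz"]
57. n11.live = true  [c.lim > 14]
58. n0.depth = 9  [(if C.mk then C.val else S.fin) - 13]
59. n0.wid = 28  [C.val + S.fin + 3]

7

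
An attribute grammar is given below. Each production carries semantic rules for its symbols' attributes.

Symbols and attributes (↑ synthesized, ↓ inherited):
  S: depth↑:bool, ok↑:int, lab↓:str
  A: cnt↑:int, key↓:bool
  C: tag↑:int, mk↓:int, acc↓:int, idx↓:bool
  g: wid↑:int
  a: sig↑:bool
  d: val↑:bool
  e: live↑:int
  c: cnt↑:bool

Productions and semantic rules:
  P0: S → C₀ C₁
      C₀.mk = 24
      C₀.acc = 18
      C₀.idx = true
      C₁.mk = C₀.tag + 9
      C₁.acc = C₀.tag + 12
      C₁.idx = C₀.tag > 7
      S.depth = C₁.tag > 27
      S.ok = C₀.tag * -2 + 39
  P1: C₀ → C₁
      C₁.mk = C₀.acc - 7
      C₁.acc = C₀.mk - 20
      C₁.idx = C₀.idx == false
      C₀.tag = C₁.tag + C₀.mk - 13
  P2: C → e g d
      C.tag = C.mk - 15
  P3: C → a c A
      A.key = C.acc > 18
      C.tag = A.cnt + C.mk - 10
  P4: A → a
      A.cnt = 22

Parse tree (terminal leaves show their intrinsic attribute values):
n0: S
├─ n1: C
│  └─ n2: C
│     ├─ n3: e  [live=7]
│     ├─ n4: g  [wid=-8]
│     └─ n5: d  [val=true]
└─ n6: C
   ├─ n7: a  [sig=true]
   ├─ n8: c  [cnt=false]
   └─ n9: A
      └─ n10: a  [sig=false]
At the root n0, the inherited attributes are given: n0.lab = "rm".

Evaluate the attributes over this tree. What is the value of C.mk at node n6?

16

1. n0.lab = "rm"  [given at root]
2. n1.mk = 24  [24]
3. n1.acc = 18  [18]
4. n1.idx = true  [true]
5. n2.mk = 11  [C₀.acc - 7]
6. n2.acc = 4  [C₀.mk - 20]
7. n2.idx = false  [C₀.idx == false]
8. n3.live = 7  [terminal]
9. n4.wid = -8  [terminal]
10. n5.val = true  [terminal]
11. n2.tag = -4  [C.mk - 15]
12. n1.tag = 7  [C₁.tag + C₀.mk - 13]
13. n6.mk = 16  [C₀.tag + 9]
14. n6.acc = 19  [C₀.tag + 12]
15. n6.idx = false  [C₀.tag > 7]
16. n7.sig = true  [terminal]
17. n8.cnt = false  [terminal]
18. n9.key = true  [C.acc > 18]
19. n10.sig = false  [terminal]
20. n9.cnt = 22  [22]
21. n6.tag = 28  [A.cnt + C.mk - 10]
22. n0.depth = true  [C₁.tag > 27]
23. n0.ok = 25  [C₀.tag * -2 + 39]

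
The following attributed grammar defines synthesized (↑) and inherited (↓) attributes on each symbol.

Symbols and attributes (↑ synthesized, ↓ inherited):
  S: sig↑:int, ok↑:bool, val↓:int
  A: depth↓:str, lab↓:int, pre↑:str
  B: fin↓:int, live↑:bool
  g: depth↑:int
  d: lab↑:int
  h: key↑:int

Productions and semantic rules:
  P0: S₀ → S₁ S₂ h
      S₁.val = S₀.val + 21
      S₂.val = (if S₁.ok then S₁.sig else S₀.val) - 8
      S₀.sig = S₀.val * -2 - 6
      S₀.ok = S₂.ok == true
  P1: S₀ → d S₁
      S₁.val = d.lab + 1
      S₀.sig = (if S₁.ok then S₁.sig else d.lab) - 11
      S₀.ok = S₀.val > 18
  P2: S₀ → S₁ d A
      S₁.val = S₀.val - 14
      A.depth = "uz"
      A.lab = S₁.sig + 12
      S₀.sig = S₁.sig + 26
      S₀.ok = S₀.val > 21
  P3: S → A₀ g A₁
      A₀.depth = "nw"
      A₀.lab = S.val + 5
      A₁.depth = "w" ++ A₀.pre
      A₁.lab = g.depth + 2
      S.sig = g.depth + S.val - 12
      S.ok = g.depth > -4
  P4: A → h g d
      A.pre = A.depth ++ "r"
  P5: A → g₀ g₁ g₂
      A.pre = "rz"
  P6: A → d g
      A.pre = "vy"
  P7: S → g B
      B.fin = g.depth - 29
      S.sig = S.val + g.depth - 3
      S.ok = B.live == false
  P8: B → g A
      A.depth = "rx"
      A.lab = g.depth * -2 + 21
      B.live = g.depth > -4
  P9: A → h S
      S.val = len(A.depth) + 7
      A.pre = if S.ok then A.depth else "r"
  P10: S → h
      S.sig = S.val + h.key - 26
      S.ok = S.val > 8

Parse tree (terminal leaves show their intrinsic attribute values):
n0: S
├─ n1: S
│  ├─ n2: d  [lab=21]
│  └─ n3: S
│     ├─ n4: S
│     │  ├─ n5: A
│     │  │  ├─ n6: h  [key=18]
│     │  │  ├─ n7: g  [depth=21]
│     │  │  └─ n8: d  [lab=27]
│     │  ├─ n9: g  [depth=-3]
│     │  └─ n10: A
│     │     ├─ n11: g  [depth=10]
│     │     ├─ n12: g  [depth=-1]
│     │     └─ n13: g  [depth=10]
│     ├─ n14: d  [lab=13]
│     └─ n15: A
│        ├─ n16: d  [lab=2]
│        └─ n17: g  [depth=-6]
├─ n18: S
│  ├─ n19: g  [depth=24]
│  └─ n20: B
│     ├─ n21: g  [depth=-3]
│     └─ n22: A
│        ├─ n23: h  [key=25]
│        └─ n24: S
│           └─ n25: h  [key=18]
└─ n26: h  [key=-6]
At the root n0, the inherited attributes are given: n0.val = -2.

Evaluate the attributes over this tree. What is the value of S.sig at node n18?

1. n0.val = -2  [given at root]
2. n1.val = 19  [S₀.val + 21]
3. n2.lab = 21  [terminal]
4. n3.val = 22  [d.lab + 1]
5. n4.val = 8  [S₀.val - 14]
6. n5.depth = "nw"  ["nw"]
7. n5.lab = 13  [S.val + 5]
8. n6.key = 18  [terminal]
9. n7.depth = 21  [terminal]
10. n8.lab = 27  [terminal]
11. n5.pre = "nwr"  [A.depth ++ "r"]
12. n9.depth = -3  [terminal]
13. n10.depth = "wnwr"  ["w" ++ A₀.pre]
14. n10.lab = -1  [g.depth + 2]
15. n11.depth = 10  [terminal]
16. n12.depth = -1  [terminal]
17. n13.depth = 10  [terminal]
18. n10.pre = "rz"  ["rz"]
19. n4.sig = -7  [g.depth + S.val - 12]
20. n4.ok = true  [g.depth > -4]
21. n14.lab = 13  [terminal]
22. n15.depth = "uz"  ["uz"]
23. n15.lab = 5  [S₁.sig + 12]
24. n16.lab = 2  [terminal]
25. n17.depth = -6  [terminal]
26. n15.pre = "vy"  ["vy"]
27. n3.sig = 19  [S₁.sig + 26]
28. n3.ok = true  [S₀.val > 21]
29. n1.sig = 8  [(if S₁.ok then S₁.sig else d.lab) - 11]
30. n1.ok = true  [S₀.val > 18]
31. n18.val = 0  [(if S₁.ok then S₁.sig else S₀.val) - 8]
32. n19.depth = 24  [terminal]
33. n20.fin = -5  [g.depth - 29]
34. n21.depth = -3  [terminal]
35. n22.depth = "rx"  ["rx"]
36. n22.lab = 27  [g.depth * -2 + 21]
37. n23.key = 25  [terminal]
38. n24.val = 9  [len(A.depth) + 7]
39. n25.key = 18  [terminal]
40. n24.sig = 1  [S.val + h.key - 26]
41. n24.ok = true  [S.val > 8]
42. n22.pre = "rx"  [if S.ok then A.depth else "r"]
43. n20.live = true  [g.depth > -4]
44. n18.sig = 21  [S.val + g.depth - 3]
45. n18.ok = false  [B.live == false]
46. n26.key = -6  [terminal]
47. n0.sig = -2  [S₀.val * -2 - 6]
48. n0.ok = false  [S₂.ok == true]

21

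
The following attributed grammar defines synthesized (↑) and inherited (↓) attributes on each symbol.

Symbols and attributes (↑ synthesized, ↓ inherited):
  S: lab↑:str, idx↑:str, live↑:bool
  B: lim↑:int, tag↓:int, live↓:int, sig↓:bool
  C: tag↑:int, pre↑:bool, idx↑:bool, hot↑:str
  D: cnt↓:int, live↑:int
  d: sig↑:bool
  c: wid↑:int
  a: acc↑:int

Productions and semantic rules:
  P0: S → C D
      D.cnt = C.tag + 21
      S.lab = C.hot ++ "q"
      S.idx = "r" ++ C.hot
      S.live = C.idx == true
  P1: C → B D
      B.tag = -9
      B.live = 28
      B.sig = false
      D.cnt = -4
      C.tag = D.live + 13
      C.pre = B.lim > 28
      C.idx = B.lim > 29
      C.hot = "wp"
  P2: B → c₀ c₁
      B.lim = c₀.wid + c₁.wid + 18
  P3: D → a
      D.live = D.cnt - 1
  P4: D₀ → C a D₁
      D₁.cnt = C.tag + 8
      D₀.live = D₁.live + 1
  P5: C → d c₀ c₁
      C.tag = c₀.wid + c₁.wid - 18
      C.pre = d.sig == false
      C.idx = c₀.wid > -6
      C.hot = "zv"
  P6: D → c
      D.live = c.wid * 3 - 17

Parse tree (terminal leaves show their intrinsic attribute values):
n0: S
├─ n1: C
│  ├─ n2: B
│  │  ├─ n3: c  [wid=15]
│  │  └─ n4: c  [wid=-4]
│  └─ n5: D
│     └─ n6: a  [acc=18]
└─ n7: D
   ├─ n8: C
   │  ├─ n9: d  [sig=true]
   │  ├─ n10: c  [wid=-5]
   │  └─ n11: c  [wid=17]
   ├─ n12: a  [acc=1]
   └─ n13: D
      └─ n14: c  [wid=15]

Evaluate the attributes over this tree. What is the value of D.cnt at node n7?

1. n2.tag = -9  [-9]
2. n2.live = 28  [28]
3. n2.sig = false  [false]
4. n3.wid = 15  [terminal]
5. n4.wid = -4  [terminal]
6. n2.lim = 29  [c₀.wid + c₁.wid + 18]
7. n5.cnt = -4  [-4]
8. n6.acc = 18  [terminal]
9. n5.live = -5  [D.cnt - 1]
10. n1.tag = 8  [D.live + 13]
11. n1.pre = true  [B.lim > 28]
12. n1.idx = false  [B.lim > 29]
13. n1.hot = "wp"  ["wp"]
14. n7.cnt = 29  [C.tag + 21]
15. n9.sig = true  [terminal]
16. n10.wid = -5  [terminal]
17. n11.wid = 17  [terminal]
18. n8.tag = -6  [c₀.wid + c₁.wid - 18]
19. n8.pre = false  [d.sig == false]
20. n8.idx = true  [c₀.wid > -6]
21. n8.hot = "zv"  ["zv"]
22. n12.acc = 1  [terminal]
23. n13.cnt = 2  [C.tag + 8]
24. n14.wid = 15  [terminal]
25. n13.live = 28  [c.wid * 3 - 17]
26. n7.live = 29  [D₁.live + 1]
27. n0.lab = "wpq"  [C.hot ++ "q"]
28. n0.idx = "rwp"  ["r" ++ C.hot]
29. n0.live = false  [C.idx == true]

29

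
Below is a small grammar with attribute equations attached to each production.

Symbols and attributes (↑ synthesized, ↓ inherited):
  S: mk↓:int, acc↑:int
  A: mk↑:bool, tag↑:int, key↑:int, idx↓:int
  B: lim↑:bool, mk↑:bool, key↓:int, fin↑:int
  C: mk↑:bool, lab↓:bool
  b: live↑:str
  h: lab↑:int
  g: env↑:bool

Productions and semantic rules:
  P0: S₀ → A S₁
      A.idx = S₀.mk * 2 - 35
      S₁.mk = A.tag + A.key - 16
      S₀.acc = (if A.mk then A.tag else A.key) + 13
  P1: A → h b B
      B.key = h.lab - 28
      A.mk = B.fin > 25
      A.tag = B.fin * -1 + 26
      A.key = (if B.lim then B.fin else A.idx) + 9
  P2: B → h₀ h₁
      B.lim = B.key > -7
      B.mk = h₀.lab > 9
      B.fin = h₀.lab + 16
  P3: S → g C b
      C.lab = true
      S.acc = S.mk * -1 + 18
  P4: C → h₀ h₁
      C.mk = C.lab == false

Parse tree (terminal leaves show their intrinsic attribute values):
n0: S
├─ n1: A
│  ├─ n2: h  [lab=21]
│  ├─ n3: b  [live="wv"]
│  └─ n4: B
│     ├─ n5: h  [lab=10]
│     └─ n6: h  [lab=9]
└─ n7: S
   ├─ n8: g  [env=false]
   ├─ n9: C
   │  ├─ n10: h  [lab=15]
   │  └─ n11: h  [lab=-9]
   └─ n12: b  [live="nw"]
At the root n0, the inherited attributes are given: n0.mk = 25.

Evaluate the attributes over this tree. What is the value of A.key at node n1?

24

1. n0.mk = 25  [given at root]
2. n1.idx = 15  [S₀.mk * 2 - 35]
3. n2.lab = 21  [terminal]
4. n3.live = "wv"  [terminal]
5. n4.key = -7  [h.lab - 28]
6. n5.lab = 10  [terminal]
7. n6.lab = 9  [terminal]
8. n4.lim = false  [B.key > -7]
9. n4.mk = true  [h₀.lab > 9]
10. n4.fin = 26  [h₀.lab + 16]
11. n1.mk = true  [B.fin > 25]
12. n1.tag = 0  [B.fin * -1 + 26]
13. n1.key = 24  [(if B.lim then B.fin else A.idx) + 9]
14. n7.mk = 8  [A.tag + A.key - 16]
15. n8.env = false  [terminal]
16. n9.lab = true  [true]
17. n10.lab = 15  [terminal]
18. n11.lab = -9  [terminal]
19. n9.mk = false  [C.lab == false]
20. n12.live = "nw"  [terminal]
21. n7.acc = 10  [S.mk * -1 + 18]
22. n0.acc = 13  [(if A.mk then A.tag else A.key) + 13]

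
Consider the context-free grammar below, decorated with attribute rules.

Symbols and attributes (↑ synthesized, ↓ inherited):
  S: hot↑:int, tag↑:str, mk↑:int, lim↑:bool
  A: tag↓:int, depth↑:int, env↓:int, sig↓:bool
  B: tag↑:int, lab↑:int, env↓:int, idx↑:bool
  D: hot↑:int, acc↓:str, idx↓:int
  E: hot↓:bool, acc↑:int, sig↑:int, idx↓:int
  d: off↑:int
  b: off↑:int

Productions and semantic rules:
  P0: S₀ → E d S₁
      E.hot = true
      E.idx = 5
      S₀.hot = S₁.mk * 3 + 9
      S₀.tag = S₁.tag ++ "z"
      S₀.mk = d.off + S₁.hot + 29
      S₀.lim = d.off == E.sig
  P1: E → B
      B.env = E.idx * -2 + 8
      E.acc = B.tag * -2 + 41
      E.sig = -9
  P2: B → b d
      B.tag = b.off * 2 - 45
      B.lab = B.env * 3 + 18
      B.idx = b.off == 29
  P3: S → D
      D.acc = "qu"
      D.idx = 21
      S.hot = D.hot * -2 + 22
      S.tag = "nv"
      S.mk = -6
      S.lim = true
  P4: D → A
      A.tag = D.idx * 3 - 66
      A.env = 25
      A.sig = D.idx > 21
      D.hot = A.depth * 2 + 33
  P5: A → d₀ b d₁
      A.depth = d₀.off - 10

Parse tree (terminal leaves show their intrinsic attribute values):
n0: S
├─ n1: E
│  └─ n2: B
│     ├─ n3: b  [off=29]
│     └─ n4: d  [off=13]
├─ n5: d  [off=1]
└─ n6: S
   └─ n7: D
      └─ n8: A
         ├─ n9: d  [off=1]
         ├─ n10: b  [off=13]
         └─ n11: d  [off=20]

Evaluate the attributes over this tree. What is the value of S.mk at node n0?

22

1. n1.hot = true  [true]
2. n1.idx = 5  [5]
3. n2.env = -2  [E.idx * -2 + 8]
4. n3.off = 29  [terminal]
5. n4.off = 13  [terminal]
6. n2.tag = 13  [b.off * 2 - 45]
7. n2.lab = 12  [B.env * 3 + 18]
8. n2.idx = true  [b.off == 29]
9. n1.acc = 15  [B.tag * -2 + 41]
10. n1.sig = -9  [-9]
11. n5.off = 1  [terminal]
12. n7.acc = "qu"  ["qu"]
13. n7.idx = 21  [21]
14. n8.tag = -3  [D.idx * 3 - 66]
15. n8.env = 25  [25]
16. n8.sig = false  [D.idx > 21]
17. n9.off = 1  [terminal]
18. n10.off = 13  [terminal]
19. n11.off = 20  [terminal]
20. n8.depth = -9  [d₀.off - 10]
21. n7.hot = 15  [A.depth * 2 + 33]
22. n6.hot = -8  [D.hot * -2 + 22]
23. n6.tag = "nv"  ["nv"]
24. n6.mk = -6  [-6]
25. n6.lim = true  [true]
26. n0.hot = -9  [S₁.mk * 3 + 9]
27. n0.tag = "nvz"  [S₁.tag ++ "z"]
28. n0.mk = 22  [d.off + S₁.hot + 29]
29. n0.lim = false  [d.off == E.sig]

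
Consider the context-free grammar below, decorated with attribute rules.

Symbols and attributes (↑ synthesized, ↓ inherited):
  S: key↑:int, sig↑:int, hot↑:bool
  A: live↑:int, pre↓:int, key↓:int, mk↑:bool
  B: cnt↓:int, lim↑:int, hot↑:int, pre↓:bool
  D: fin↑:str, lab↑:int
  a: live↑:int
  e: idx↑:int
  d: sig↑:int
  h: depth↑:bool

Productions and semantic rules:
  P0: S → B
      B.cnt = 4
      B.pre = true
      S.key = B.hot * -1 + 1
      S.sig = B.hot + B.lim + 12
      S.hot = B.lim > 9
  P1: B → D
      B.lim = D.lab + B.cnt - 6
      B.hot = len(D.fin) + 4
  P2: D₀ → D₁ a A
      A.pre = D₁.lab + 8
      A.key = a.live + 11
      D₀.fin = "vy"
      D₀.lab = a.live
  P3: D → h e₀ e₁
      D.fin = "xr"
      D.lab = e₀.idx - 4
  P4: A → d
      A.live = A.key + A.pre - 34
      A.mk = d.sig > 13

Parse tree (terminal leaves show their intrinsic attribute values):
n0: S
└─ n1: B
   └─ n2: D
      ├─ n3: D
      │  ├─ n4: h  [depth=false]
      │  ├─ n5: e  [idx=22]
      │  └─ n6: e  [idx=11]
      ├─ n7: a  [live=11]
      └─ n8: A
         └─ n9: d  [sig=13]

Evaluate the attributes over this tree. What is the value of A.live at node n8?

1. n1.cnt = 4  [4]
2. n1.pre = true  [true]
3. n4.depth = false  [terminal]
4. n5.idx = 22  [terminal]
5. n6.idx = 11  [terminal]
6. n3.fin = "xr"  ["xr"]
7. n3.lab = 18  [e₀.idx - 4]
8. n7.live = 11  [terminal]
9. n8.pre = 26  [D₁.lab + 8]
10. n8.key = 22  [a.live + 11]
11. n9.sig = 13  [terminal]
12. n8.live = 14  [A.key + A.pre - 34]
13. n8.mk = false  [d.sig > 13]
14. n2.fin = "vy"  ["vy"]
15. n2.lab = 11  [a.live]
16. n1.lim = 9  [D.lab + B.cnt - 6]
17. n1.hot = 6  [len(D.fin) + 4]
18. n0.key = -5  [B.hot * -1 + 1]
19. n0.sig = 27  [B.hot + B.lim + 12]
20. n0.hot = false  [B.lim > 9]

14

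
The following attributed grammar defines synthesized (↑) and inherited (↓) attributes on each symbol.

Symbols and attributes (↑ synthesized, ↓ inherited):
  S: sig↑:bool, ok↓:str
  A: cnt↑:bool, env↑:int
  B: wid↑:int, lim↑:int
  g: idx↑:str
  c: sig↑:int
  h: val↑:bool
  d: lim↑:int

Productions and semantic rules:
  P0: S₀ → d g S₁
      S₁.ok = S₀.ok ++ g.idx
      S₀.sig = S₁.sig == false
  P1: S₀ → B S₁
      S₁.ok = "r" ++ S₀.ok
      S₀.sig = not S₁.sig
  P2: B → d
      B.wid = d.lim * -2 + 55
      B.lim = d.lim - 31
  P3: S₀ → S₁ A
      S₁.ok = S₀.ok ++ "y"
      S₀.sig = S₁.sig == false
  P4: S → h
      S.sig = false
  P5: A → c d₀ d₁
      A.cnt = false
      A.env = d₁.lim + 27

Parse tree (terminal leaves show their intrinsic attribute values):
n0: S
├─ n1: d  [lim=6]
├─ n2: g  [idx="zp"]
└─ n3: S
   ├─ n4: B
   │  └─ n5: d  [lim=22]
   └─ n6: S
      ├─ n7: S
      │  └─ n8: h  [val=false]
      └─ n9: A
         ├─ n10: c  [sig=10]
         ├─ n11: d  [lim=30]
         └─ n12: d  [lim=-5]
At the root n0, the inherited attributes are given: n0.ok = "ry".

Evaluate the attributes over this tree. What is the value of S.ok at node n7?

"rryzpy"

1. n0.ok = "ry"  [given at root]
2. n1.lim = 6  [terminal]
3. n2.idx = "zp"  [terminal]
4. n3.ok = "ryzp"  [S₀.ok ++ g.idx]
5. n5.lim = 22  [terminal]
6. n4.wid = 11  [d.lim * -2 + 55]
7. n4.lim = -9  [d.lim - 31]
8. n6.ok = "rryzp"  ["r" ++ S₀.ok]
9. n7.ok = "rryzpy"  [S₀.ok ++ "y"]
10. n8.val = false  [terminal]
11. n7.sig = false  [false]
12. n10.sig = 10  [terminal]
13. n11.lim = 30  [terminal]
14. n12.lim = -5  [terminal]
15. n9.cnt = false  [false]
16. n9.env = 22  [d₁.lim + 27]
17. n6.sig = true  [S₁.sig == false]
18. n3.sig = false  [not S₁.sig]
19. n0.sig = true  [S₁.sig == false]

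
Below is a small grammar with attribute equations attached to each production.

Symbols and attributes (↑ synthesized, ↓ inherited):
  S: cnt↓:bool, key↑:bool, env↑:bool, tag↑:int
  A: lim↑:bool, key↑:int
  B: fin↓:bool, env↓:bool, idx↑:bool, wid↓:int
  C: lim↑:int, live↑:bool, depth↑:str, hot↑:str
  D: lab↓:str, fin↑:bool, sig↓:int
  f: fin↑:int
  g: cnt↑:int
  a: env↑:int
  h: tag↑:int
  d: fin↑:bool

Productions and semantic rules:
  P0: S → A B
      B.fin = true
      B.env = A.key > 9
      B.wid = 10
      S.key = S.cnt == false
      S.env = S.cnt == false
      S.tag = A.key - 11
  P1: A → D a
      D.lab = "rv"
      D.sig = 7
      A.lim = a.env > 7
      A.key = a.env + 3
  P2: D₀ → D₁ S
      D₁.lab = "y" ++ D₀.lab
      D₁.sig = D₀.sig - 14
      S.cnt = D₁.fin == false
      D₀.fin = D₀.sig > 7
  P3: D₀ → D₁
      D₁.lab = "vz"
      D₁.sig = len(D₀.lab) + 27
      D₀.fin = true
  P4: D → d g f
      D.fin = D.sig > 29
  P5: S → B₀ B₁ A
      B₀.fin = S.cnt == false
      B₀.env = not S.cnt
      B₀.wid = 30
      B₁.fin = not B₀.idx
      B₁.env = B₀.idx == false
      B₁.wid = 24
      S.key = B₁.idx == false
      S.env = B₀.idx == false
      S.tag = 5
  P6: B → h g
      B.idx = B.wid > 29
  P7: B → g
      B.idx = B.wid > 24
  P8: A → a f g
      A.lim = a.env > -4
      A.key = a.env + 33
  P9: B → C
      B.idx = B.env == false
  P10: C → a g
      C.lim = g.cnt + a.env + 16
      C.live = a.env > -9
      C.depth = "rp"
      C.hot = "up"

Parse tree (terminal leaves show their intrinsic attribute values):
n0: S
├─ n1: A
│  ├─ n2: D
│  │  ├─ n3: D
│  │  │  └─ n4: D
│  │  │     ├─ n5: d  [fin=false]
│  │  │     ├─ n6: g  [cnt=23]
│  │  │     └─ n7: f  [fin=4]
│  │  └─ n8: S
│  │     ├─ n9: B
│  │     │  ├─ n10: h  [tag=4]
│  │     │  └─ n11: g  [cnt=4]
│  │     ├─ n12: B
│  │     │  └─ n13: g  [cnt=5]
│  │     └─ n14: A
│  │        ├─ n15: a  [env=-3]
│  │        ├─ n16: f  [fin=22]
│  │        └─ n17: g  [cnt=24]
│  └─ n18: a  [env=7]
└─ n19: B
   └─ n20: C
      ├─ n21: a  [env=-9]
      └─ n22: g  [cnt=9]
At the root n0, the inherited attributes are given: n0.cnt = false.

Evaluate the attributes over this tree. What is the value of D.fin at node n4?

true

1. n0.cnt = false  [given at root]
2. n2.lab = "rv"  ["rv"]
3. n2.sig = 7  [7]
4. n3.lab = "yrv"  ["y" ++ D₀.lab]
5. n3.sig = -7  [D₀.sig - 14]
6. n4.lab = "vz"  ["vz"]
7. n4.sig = 30  [len(D₀.lab) + 27]
8. n5.fin = false  [terminal]
9. n6.cnt = 23  [terminal]
10. n7.fin = 4  [terminal]
11. n4.fin = true  [D.sig > 29]
12. n3.fin = true  [true]
13. n8.cnt = false  [D₁.fin == false]
14. n9.fin = true  [S.cnt == false]
15. n9.env = true  [not S.cnt]
16. n9.wid = 30  [30]
17. n10.tag = 4  [terminal]
18. n11.cnt = 4  [terminal]
19. n9.idx = true  [B.wid > 29]
20. n12.fin = false  [not B₀.idx]
21. n12.env = false  [B₀.idx == false]
22. n12.wid = 24  [24]
23. n13.cnt = 5  [terminal]
24. n12.idx = false  [B.wid > 24]
25. n15.env = -3  [terminal]
26. n16.fin = 22  [terminal]
27. n17.cnt = 24  [terminal]
28. n14.lim = true  [a.env > -4]
29. n14.key = 30  [a.env + 33]
30. n8.key = true  [B₁.idx == false]
31. n8.env = false  [B₀.idx == false]
32. n8.tag = 5  [5]
33. n2.fin = false  [D₀.sig > 7]
34. n18.env = 7  [terminal]
35. n1.lim = false  [a.env > 7]
36. n1.key = 10  [a.env + 3]
37. n19.fin = true  [true]
38. n19.env = true  [A.key > 9]
39. n19.wid = 10  [10]
40. n21.env = -9  [terminal]
41. n22.cnt = 9  [terminal]
42. n20.lim = 16  [g.cnt + a.env + 16]
43. n20.live = false  [a.env > -9]
44. n20.depth = "rp"  ["rp"]
45. n20.hot = "up"  ["up"]
46. n19.idx = false  [B.env == false]
47. n0.key = true  [S.cnt == false]
48. n0.env = true  [S.cnt == false]
49. n0.tag = -1  [A.key - 11]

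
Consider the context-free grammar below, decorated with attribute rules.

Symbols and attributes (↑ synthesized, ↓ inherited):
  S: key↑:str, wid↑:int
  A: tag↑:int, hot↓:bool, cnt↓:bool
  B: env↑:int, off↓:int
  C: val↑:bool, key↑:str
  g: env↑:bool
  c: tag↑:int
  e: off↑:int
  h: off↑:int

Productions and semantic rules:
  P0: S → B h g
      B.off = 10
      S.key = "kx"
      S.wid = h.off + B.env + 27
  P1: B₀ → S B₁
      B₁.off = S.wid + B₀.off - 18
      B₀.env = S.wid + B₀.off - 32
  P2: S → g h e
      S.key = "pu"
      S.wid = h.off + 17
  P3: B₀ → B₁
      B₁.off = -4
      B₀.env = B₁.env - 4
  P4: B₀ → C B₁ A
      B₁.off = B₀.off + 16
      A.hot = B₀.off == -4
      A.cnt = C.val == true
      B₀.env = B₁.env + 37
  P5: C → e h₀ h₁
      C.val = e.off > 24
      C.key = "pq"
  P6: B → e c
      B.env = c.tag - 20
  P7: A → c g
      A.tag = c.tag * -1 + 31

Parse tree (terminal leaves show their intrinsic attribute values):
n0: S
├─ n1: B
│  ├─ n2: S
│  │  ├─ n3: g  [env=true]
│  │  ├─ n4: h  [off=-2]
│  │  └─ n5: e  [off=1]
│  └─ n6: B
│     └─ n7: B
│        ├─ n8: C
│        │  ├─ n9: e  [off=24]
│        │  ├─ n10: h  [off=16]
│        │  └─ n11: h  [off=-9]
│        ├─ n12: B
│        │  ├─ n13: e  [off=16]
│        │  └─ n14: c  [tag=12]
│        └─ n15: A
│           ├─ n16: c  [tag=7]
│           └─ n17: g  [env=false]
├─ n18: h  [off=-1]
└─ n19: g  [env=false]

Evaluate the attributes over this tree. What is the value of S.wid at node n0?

1. n1.off = 10  [10]
2. n3.env = true  [terminal]
3. n4.off = -2  [terminal]
4. n5.off = 1  [terminal]
5. n2.key = "pu"  ["pu"]
6. n2.wid = 15  [h.off + 17]
7. n6.off = 7  [S.wid + B₀.off - 18]
8. n7.off = -4  [-4]
9. n9.off = 24  [terminal]
10. n10.off = 16  [terminal]
11. n11.off = -9  [terminal]
12. n8.val = false  [e.off > 24]
13. n8.key = "pq"  ["pq"]
14. n12.off = 12  [B₀.off + 16]
15. n13.off = 16  [terminal]
16. n14.tag = 12  [terminal]
17. n12.env = -8  [c.tag - 20]
18. n15.hot = true  [B₀.off == -4]
19. n15.cnt = false  [C.val == true]
20. n16.tag = 7  [terminal]
21. n17.env = false  [terminal]
22. n15.tag = 24  [c.tag * -1 + 31]
23. n7.env = 29  [B₁.env + 37]
24. n6.env = 25  [B₁.env - 4]
25. n1.env = -7  [S.wid + B₀.off - 32]
26. n18.off = -1  [terminal]
27. n19.env = false  [terminal]
28. n0.key = "kx"  ["kx"]
29. n0.wid = 19  [h.off + B.env + 27]

19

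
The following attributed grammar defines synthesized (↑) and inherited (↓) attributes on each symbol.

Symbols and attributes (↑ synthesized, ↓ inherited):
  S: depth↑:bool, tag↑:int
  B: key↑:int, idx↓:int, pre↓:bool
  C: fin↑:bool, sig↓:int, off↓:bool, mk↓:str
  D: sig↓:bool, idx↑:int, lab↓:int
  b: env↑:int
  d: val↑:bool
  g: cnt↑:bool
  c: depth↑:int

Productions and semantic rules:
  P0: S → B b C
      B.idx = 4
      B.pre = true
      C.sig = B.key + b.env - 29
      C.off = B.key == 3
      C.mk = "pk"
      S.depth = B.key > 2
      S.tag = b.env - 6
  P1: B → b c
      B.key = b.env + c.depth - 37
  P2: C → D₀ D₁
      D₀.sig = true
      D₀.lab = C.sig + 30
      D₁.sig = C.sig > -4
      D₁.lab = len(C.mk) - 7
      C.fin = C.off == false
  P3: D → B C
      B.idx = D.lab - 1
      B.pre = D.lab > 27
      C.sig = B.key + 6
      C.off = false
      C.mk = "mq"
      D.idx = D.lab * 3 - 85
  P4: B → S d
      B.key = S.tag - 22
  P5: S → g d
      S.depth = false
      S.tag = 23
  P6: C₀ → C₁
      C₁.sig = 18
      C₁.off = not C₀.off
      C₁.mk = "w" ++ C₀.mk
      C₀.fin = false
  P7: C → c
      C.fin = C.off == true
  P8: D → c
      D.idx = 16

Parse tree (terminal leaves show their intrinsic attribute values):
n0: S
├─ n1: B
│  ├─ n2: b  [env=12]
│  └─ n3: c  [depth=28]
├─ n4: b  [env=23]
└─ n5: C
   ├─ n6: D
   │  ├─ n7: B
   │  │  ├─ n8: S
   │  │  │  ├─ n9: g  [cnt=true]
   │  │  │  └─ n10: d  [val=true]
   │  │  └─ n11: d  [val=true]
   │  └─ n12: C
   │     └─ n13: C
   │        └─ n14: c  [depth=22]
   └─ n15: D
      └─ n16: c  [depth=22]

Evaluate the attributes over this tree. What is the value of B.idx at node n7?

26

1. n1.idx = 4  [4]
2. n1.pre = true  [true]
3. n2.env = 12  [terminal]
4. n3.depth = 28  [terminal]
5. n1.key = 3  [b.env + c.depth - 37]
6. n4.env = 23  [terminal]
7. n5.sig = -3  [B.key + b.env - 29]
8. n5.off = true  [B.key == 3]
9. n5.mk = "pk"  ["pk"]
10. n6.sig = true  [true]
11. n6.lab = 27  [C.sig + 30]
12. n7.idx = 26  [D.lab - 1]
13. n7.pre = false  [D.lab > 27]
14. n9.cnt = true  [terminal]
15. n10.val = true  [terminal]
16. n8.depth = false  [false]
17. n8.tag = 23  [23]
18. n11.val = true  [terminal]
19. n7.key = 1  [S.tag - 22]
20. n12.sig = 7  [B.key + 6]
21. n12.off = false  [false]
22. n12.mk = "mq"  ["mq"]
23. n13.sig = 18  [18]
24. n13.off = true  [not C₀.off]
25. n13.mk = "wmq"  ["w" ++ C₀.mk]
26. n14.depth = 22  [terminal]
27. n13.fin = true  [C.off == true]
28. n12.fin = false  [false]
29. n6.idx = -4  [D.lab * 3 - 85]
30. n15.sig = true  [C.sig > -4]
31. n15.lab = -5  [len(C.mk) - 7]
32. n16.depth = 22  [terminal]
33. n15.idx = 16  [16]
34. n5.fin = false  [C.off == false]
35. n0.depth = true  [B.key > 2]
36. n0.tag = 17  [b.env - 6]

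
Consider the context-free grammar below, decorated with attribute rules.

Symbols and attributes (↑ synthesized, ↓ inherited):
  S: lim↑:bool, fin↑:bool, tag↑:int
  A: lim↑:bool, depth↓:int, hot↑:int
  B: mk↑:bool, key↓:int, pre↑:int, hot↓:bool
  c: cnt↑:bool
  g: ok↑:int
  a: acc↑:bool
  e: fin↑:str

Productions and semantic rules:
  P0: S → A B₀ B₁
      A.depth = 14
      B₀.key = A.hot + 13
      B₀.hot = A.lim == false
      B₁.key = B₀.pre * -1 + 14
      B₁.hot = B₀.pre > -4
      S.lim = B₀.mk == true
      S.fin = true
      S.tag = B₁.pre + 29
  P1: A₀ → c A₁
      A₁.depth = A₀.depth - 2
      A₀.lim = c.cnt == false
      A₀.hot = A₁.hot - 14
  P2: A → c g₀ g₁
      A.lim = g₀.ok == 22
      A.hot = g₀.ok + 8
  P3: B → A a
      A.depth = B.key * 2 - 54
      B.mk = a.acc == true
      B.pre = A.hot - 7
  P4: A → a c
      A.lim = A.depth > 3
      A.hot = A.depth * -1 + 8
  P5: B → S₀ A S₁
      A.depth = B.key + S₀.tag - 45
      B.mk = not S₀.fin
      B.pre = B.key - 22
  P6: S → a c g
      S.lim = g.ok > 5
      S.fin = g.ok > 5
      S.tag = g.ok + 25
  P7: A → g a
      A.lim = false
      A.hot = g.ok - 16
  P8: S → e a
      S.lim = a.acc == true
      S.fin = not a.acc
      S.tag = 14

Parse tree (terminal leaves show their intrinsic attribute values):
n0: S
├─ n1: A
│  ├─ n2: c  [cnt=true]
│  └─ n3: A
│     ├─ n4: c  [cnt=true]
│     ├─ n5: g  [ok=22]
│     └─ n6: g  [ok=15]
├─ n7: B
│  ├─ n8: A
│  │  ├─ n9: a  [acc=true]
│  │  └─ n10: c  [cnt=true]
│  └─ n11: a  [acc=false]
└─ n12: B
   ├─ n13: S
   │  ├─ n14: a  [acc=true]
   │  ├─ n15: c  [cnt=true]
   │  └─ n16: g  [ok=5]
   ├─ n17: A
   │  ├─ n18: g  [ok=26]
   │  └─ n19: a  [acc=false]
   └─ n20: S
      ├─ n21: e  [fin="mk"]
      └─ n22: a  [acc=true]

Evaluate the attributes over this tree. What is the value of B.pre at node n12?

1. n1.depth = 14  [14]
2. n2.cnt = true  [terminal]
3. n3.depth = 12  [A₀.depth - 2]
4. n4.cnt = true  [terminal]
5. n5.ok = 22  [terminal]
6. n6.ok = 15  [terminal]
7. n3.lim = true  [g₀.ok == 22]
8. n3.hot = 30  [g₀.ok + 8]
9. n1.lim = false  [c.cnt == false]
10. n1.hot = 16  [A₁.hot - 14]
11. n7.key = 29  [A.hot + 13]
12. n7.hot = true  [A.lim == false]
13. n8.depth = 4  [B.key * 2 - 54]
14. n9.acc = true  [terminal]
15. n10.cnt = true  [terminal]
16. n8.lim = true  [A.depth > 3]
17. n8.hot = 4  [A.depth * -1 + 8]
18. n11.acc = false  [terminal]
19. n7.mk = false  [a.acc == true]
20. n7.pre = -3  [A.hot - 7]
21. n12.key = 17  [B₀.pre * -1 + 14]
22. n12.hot = true  [B₀.pre > -4]
23. n14.acc = true  [terminal]
24. n15.cnt = true  [terminal]
25. n16.ok = 5  [terminal]
26. n13.lim = false  [g.ok > 5]
27. n13.fin = false  [g.ok > 5]
28. n13.tag = 30  [g.ok + 25]
29. n17.depth = 2  [B.key + S₀.tag - 45]
30. n18.ok = 26  [terminal]
31. n19.acc = false  [terminal]
32. n17.lim = false  [false]
33. n17.hot = 10  [g.ok - 16]
34. n21.fin = "mk"  [terminal]
35. n22.acc = true  [terminal]
36. n20.lim = true  [a.acc == true]
37. n20.fin = false  [not a.acc]
38. n20.tag = 14  [14]
39. n12.mk = true  [not S₀.fin]
40. n12.pre = -5  [B.key - 22]
41. n0.lim = false  [B₀.mk == true]
42. n0.fin = true  [true]
43. n0.tag = 24  [B₁.pre + 29]

-5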